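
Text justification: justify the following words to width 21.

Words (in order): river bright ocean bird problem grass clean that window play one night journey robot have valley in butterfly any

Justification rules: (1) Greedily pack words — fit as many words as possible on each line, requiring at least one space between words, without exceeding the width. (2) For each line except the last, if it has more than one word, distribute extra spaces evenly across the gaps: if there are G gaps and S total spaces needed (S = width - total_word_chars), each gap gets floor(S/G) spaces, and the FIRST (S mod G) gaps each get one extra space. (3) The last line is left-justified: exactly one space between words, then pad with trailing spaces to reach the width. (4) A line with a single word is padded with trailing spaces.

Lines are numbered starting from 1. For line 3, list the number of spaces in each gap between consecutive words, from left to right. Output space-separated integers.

Answer: 3 3

Derivation:
Line 1: ['river', 'bright', 'ocean'] (min_width=18, slack=3)
Line 2: ['bird', 'problem', 'grass'] (min_width=18, slack=3)
Line 3: ['clean', 'that', 'window'] (min_width=17, slack=4)
Line 4: ['play', 'one', 'night'] (min_width=14, slack=7)
Line 5: ['journey', 'robot', 'have'] (min_width=18, slack=3)
Line 6: ['valley', 'in', 'butterfly'] (min_width=19, slack=2)
Line 7: ['any'] (min_width=3, slack=18)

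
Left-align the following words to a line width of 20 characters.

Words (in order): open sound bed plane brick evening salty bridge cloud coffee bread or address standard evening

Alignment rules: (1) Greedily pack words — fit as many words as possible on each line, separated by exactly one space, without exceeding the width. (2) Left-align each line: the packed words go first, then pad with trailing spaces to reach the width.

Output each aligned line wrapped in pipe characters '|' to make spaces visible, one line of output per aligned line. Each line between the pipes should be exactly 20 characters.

Line 1: ['open', 'sound', 'bed', 'plane'] (min_width=20, slack=0)
Line 2: ['brick', 'evening', 'salty'] (min_width=19, slack=1)
Line 3: ['bridge', 'cloud', 'coffee'] (min_width=19, slack=1)
Line 4: ['bread', 'or', 'address'] (min_width=16, slack=4)
Line 5: ['standard', 'evening'] (min_width=16, slack=4)

Answer: |open sound bed plane|
|brick evening salty |
|bridge cloud coffee |
|bread or address    |
|standard evening    |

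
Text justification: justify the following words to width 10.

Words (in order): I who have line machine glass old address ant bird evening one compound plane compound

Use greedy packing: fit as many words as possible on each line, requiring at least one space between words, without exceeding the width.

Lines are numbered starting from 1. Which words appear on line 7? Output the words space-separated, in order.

Answer: evening

Derivation:
Line 1: ['I', 'who', 'have'] (min_width=10, slack=0)
Line 2: ['line'] (min_width=4, slack=6)
Line 3: ['machine'] (min_width=7, slack=3)
Line 4: ['glass', 'old'] (min_width=9, slack=1)
Line 5: ['address'] (min_width=7, slack=3)
Line 6: ['ant', 'bird'] (min_width=8, slack=2)
Line 7: ['evening'] (min_width=7, slack=3)
Line 8: ['one'] (min_width=3, slack=7)
Line 9: ['compound'] (min_width=8, slack=2)
Line 10: ['plane'] (min_width=5, slack=5)
Line 11: ['compound'] (min_width=8, slack=2)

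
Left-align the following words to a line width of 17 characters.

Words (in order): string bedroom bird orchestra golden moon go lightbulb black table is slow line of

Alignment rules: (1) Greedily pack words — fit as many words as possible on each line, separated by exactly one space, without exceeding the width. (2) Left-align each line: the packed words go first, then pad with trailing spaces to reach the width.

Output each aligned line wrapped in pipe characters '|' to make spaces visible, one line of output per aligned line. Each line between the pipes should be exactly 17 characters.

Line 1: ['string', 'bedroom'] (min_width=14, slack=3)
Line 2: ['bird', 'orchestra'] (min_width=14, slack=3)
Line 3: ['golden', 'moon', 'go'] (min_width=14, slack=3)
Line 4: ['lightbulb', 'black'] (min_width=15, slack=2)
Line 5: ['table', 'is', 'slow'] (min_width=13, slack=4)
Line 6: ['line', 'of'] (min_width=7, slack=10)

Answer: |string bedroom   |
|bird orchestra   |
|golden moon go   |
|lightbulb black  |
|table is slow    |
|line of          |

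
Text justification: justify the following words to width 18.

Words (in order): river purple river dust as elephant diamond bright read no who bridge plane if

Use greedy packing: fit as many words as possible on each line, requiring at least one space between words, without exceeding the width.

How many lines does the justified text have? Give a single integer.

Line 1: ['river', 'purple', 'river'] (min_width=18, slack=0)
Line 2: ['dust', 'as', 'elephant'] (min_width=16, slack=2)
Line 3: ['diamond', 'bright'] (min_width=14, slack=4)
Line 4: ['read', 'no', 'who', 'bridge'] (min_width=18, slack=0)
Line 5: ['plane', 'if'] (min_width=8, slack=10)
Total lines: 5

Answer: 5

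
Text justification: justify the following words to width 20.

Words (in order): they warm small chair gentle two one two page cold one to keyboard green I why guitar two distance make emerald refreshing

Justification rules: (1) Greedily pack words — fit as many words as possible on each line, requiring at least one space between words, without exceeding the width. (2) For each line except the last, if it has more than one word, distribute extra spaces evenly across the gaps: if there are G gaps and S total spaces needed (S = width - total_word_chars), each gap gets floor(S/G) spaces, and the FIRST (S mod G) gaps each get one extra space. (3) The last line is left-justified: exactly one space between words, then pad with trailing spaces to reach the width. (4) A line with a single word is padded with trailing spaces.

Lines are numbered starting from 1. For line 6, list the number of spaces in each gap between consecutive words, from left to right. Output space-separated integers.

Answer: 9

Derivation:
Line 1: ['they', 'warm', 'small'] (min_width=15, slack=5)
Line 2: ['chair', 'gentle', 'two', 'one'] (min_width=20, slack=0)
Line 3: ['two', 'page', 'cold', 'one', 'to'] (min_width=20, slack=0)
Line 4: ['keyboard', 'green', 'I', 'why'] (min_width=20, slack=0)
Line 5: ['guitar', 'two', 'distance'] (min_width=19, slack=1)
Line 6: ['make', 'emerald'] (min_width=12, slack=8)
Line 7: ['refreshing'] (min_width=10, slack=10)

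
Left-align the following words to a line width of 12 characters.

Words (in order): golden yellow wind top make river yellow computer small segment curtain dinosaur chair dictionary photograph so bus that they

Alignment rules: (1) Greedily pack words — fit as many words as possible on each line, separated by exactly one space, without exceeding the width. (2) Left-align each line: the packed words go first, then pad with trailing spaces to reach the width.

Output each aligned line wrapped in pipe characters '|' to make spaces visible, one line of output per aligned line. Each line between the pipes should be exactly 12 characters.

Line 1: ['golden'] (min_width=6, slack=6)
Line 2: ['yellow', 'wind'] (min_width=11, slack=1)
Line 3: ['top', 'make'] (min_width=8, slack=4)
Line 4: ['river', 'yellow'] (min_width=12, slack=0)
Line 5: ['computer'] (min_width=8, slack=4)
Line 6: ['small'] (min_width=5, slack=7)
Line 7: ['segment'] (min_width=7, slack=5)
Line 8: ['curtain'] (min_width=7, slack=5)
Line 9: ['dinosaur'] (min_width=8, slack=4)
Line 10: ['chair'] (min_width=5, slack=7)
Line 11: ['dictionary'] (min_width=10, slack=2)
Line 12: ['photograph'] (min_width=10, slack=2)
Line 13: ['so', 'bus', 'that'] (min_width=11, slack=1)
Line 14: ['they'] (min_width=4, slack=8)

Answer: |golden      |
|yellow wind |
|top make    |
|river yellow|
|computer    |
|small       |
|segment     |
|curtain     |
|dinosaur    |
|chair       |
|dictionary  |
|photograph  |
|so bus that |
|they        |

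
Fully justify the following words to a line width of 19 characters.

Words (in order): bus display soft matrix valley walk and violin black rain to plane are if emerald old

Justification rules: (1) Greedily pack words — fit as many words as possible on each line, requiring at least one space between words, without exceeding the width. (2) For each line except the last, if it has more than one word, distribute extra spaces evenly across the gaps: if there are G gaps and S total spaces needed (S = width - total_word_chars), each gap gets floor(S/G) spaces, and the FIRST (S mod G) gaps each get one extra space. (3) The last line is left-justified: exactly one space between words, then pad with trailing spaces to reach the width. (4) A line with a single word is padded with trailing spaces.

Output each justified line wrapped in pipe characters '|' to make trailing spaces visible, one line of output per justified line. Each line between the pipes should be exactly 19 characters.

Answer: |bus   display  soft|
|matrix  valley walk|
|and   violin  black|
|rain  to  plane are|
|if emerald old     |

Derivation:
Line 1: ['bus', 'display', 'soft'] (min_width=16, slack=3)
Line 2: ['matrix', 'valley', 'walk'] (min_width=18, slack=1)
Line 3: ['and', 'violin', 'black'] (min_width=16, slack=3)
Line 4: ['rain', 'to', 'plane', 'are'] (min_width=17, slack=2)
Line 5: ['if', 'emerald', 'old'] (min_width=14, slack=5)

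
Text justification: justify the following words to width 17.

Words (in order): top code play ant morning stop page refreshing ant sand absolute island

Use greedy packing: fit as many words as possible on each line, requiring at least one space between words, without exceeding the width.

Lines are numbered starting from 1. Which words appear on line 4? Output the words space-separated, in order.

Answer: sand absolute

Derivation:
Line 1: ['top', 'code', 'play', 'ant'] (min_width=17, slack=0)
Line 2: ['morning', 'stop', 'page'] (min_width=17, slack=0)
Line 3: ['refreshing', 'ant'] (min_width=14, slack=3)
Line 4: ['sand', 'absolute'] (min_width=13, slack=4)
Line 5: ['island'] (min_width=6, slack=11)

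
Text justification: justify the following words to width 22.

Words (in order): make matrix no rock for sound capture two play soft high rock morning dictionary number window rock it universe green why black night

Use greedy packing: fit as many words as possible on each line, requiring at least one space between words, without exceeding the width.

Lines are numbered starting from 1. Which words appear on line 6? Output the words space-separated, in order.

Answer: universe green why

Derivation:
Line 1: ['make', 'matrix', 'no', 'rock'] (min_width=19, slack=3)
Line 2: ['for', 'sound', 'capture', 'two'] (min_width=21, slack=1)
Line 3: ['play', 'soft', 'high', 'rock'] (min_width=19, slack=3)
Line 4: ['morning', 'dictionary'] (min_width=18, slack=4)
Line 5: ['number', 'window', 'rock', 'it'] (min_width=21, slack=1)
Line 6: ['universe', 'green', 'why'] (min_width=18, slack=4)
Line 7: ['black', 'night'] (min_width=11, slack=11)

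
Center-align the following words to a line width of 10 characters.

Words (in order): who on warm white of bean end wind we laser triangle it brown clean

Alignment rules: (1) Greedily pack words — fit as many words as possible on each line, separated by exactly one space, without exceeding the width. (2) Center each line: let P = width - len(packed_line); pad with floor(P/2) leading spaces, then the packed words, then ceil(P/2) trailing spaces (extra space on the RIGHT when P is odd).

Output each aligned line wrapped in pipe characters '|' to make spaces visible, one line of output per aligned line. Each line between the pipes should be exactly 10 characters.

Line 1: ['who', 'on'] (min_width=6, slack=4)
Line 2: ['warm', 'white'] (min_width=10, slack=0)
Line 3: ['of', 'bean'] (min_width=7, slack=3)
Line 4: ['end', 'wind'] (min_width=8, slack=2)
Line 5: ['we', 'laser'] (min_width=8, slack=2)
Line 6: ['triangle'] (min_width=8, slack=2)
Line 7: ['it', 'brown'] (min_width=8, slack=2)
Line 8: ['clean'] (min_width=5, slack=5)

Answer: |  who on  |
|warm white|
| of bean  |
| end wind |
| we laser |
| triangle |
| it brown |
|  clean   |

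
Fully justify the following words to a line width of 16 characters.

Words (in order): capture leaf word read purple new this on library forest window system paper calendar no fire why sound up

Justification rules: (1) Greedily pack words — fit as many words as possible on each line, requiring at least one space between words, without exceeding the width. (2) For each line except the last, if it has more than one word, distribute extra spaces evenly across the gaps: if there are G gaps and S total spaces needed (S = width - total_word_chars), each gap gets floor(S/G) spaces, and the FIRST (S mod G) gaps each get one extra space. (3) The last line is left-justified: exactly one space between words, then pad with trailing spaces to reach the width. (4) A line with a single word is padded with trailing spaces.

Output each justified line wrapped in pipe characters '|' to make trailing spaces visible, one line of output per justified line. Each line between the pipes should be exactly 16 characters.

Answer: |capture     leaf|
|word read purple|
|new    this   on|
|library   forest|
|window    system|
|paper   calendar|
|no    fire   why|
|sound up        |

Derivation:
Line 1: ['capture', 'leaf'] (min_width=12, slack=4)
Line 2: ['word', 'read', 'purple'] (min_width=16, slack=0)
Line 3: ['new', 'this', 'on'] (min_width=11, slack=5)
Line 4: ['library', 'forest'] (min_width=14, slack=2)
Line 5: ['window', 'system'] (min_width=13, slack=3)
Line 6: ['paper', 'calendar'] (min_width=14, slack=2)
Line 7: ['no', 'fire', 'why'] (min_width=11, slack=5)
Line 8: ['sound', 'up'] (min_width=8, slack=8)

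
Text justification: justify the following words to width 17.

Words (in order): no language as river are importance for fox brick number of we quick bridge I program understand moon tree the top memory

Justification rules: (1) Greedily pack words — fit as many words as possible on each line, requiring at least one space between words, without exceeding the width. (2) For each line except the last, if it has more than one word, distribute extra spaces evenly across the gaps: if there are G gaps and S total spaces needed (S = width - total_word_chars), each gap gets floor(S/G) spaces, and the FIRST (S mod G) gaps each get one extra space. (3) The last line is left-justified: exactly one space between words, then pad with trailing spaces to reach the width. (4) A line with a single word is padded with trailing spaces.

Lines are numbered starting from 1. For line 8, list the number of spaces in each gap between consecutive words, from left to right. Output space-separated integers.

Answer: 4 3

Derivation:
Line 1: ['no', 'language', 'as'] (min_width=14, slack=3)
Line 2: ['river', 'are'] (min_width=9, slack=8)
Line 3: ['importance', 'for'] (min_width=14, slack=3)
Line 4: ['fox', 'brick', 'number'] (min_width=16, slack=1)
Line 5: ['of', 'we', 'quick'] (min_width=11, slack=6)
Line 6: ['bridge', 'I', 'program'] (min_width=16, slack=1)
Line 7: ['understand', 'moon'] (min_width=15, slack=2)
Line 8: ['tree', 'the', 'top'] (min_width=12, slack=5)
Line 9: ['memory'] (min_width=6, slack=11)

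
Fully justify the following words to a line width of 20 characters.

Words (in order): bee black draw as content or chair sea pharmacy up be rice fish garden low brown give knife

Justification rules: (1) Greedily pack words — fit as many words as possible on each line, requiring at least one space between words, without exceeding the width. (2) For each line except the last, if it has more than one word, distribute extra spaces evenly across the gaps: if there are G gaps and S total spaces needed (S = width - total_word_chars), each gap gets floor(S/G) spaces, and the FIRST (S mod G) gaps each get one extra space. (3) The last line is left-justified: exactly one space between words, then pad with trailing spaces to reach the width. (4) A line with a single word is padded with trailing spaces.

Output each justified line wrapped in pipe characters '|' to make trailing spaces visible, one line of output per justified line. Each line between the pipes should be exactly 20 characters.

Answer: |bee  black  draw  as|
|content or chair sea|
|pharmacy  up be rice|
|fish    garden   low|
|brown give knife    |

Derivation:
Line 1: ['bee', 'black', 'draw', 'as'] (min_width=17, slack=3)
Line 2: ['content', 'or', 'chair', 'sea'] (min_width=20, slack=0)
Line 3: ['pharmacy', 'up', 'be', 'rice'] (min_width=19, slack=1)
Line 4: ['fish', 'garden', 'low'] (min_width=15, slack=5)
Line 5: ['brown', 'give', 'knife'] (min_width=16, slack=4)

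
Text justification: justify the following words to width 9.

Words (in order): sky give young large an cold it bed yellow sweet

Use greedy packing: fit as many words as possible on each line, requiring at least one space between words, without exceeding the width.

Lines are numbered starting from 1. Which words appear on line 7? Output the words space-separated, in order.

Answer: sweet

Derivation:
Line 1: ['sky', 'give'] (min_width=8, slack=1)
Line 2: ['young'] (min_width=5, slack=4)
Line 3: ['large', 'an'] (min_width=8, slack=1)
Line 4: ['cold', 'it'] (min_width=7, slack=2)
Line 5: ['bed'] (min_width=3, slack=6)
Line 6: ['yellow'] (min_width=6, slack=3)
Line 7: ['sweet'] (min_width=5, slack=4)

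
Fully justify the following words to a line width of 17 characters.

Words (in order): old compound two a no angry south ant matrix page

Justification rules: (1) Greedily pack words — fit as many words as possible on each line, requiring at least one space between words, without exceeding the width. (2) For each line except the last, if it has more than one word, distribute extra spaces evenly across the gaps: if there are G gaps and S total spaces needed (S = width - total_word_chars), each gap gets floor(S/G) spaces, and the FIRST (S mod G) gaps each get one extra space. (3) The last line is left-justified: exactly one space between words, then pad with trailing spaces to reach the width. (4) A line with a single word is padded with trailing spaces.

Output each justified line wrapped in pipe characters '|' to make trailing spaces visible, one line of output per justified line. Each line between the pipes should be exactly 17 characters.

Answer: |old  compound two|
|a  no angry south|
|ant matrix page  |

Derivation:
Line 1: ['old', 'compound', 'two'] (min_width=16, slack=1)
Line 2: ['a', 'no', 'angry', 'south'] (min_width=16, slack=1)
Line 3: ['ant', 'matrix', 'page'] (min_width=15, slack=2)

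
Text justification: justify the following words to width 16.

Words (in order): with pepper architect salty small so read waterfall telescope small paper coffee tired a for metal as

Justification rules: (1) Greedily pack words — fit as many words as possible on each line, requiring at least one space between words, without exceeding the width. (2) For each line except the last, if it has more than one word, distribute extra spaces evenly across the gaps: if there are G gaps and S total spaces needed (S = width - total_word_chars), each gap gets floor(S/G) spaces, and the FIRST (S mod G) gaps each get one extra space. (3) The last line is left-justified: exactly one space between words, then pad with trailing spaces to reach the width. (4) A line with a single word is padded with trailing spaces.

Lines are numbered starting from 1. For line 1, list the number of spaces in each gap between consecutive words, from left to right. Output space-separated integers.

Line 1: ['with', 'pepper'] (min_width=11, slack=5)
Line 2: ['architect', 'salty'] (min_width=15, slack=1)
Line 3: ['small', 'so', 'read'] (min_width=13, slack=3)
Line 4: ['waterfall'] (min_width=9, slack=7)
Line 5: ['telescope', 'small'] (min_width=15, slack=1)
Line 6: ['paper', 'coffee'] (min_width=12, slack=4)
Line 7: ['tired', 'a', 'for'] (min_width=11, slack=5)
Line 8: ['metal', 'as'] (min_width=8, slack=8)

Answer: 6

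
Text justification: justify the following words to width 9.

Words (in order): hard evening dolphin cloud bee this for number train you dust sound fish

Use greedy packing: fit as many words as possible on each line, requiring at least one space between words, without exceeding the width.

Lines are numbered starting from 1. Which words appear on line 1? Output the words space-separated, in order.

Answer: hard

Derivation:
Line 1: ['hard'] (min_width=4, slack=5)
Line 2: ['evening'] (min_width=7, slack=2)
Line 3: ['dolphin'] (min_width=7, slack=2)
Line 4: ['cloud', 'bee'] (min_width=9, slack=0)
Line 5: ['this', 'for'] (min_width=8, slack=1)
Line 6: ['number'] (min_width=6, slack=3)
Line 7: ['train', 'you'] (min_width=9, slack=0)
Line 8: ['dust'] (min_width=4, slack=5)
Line 9: ['sound'] (min_width=5, slack=4)
Line 10: ['fish'] (min_width=4, slack=5)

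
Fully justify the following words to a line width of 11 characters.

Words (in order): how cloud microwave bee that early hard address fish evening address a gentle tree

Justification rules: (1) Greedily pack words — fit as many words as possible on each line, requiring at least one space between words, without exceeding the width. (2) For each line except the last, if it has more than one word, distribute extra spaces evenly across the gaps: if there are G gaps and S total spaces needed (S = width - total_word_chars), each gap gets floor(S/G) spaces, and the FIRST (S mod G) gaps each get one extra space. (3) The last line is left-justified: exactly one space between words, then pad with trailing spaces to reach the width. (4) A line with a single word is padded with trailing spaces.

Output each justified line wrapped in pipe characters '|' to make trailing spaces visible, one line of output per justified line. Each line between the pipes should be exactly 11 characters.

Answer: |how   cloud|
|microwave  |
|bee    that|
|early  hard|
|address    |
|fish       |
|evening    |
|address   a|
|gentle tree|

Derivation:
Line 1: ['how', 'cloud'] (min_width=9, slack=2)
Line 2: ['microwave'] (min_width=9, slack=2)
Line 3: ['bee', 'that'] (min_width=8, slack=3)
Line 4: ['early', 'hard'] (min_width=10, slack=1)
Line 5: ['address'] (min_width=7, slack=4)
Line 6: ['fish'] (min_width=4, slack=7)
Line 7: ['evening'] (min_width=7, slack=4)
Line 8: ['address', 'a'] (min_width=9, slack=2)
Line 9: ['gentle', 'tree'] (min_width=11, slack=0)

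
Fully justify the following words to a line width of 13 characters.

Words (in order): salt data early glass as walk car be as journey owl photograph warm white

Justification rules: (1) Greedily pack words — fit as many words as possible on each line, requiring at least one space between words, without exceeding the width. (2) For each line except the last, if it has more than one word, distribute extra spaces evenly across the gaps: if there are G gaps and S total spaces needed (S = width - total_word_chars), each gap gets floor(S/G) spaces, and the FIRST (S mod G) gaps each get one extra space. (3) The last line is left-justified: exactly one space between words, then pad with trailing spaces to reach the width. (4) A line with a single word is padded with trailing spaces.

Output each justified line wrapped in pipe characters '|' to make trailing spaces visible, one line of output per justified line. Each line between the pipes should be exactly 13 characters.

Line 1: ['salt', 'data'] (min_width=9, slack=4)
Line 2: ['early', 'glass'] (min_width=11, slack=2)
Line 3: ['as', 'walk', 'car'] (min_width=11, slack=2)
Line 4: ['be', 'as', 'journey'] (min_width=13, slack=0)
Line 5: ['owl'] (min_width=3, slack=10)
Line 6: ['photograph'] (min_width=10, slack=3)
Line 7: ['warm', 'white'] (min_width=10, slack=3)

Answer: |salt     data|
|early   glass|
|as  walk  car|
|be as journey|
|owl          |
|photograph   |
|warm white   |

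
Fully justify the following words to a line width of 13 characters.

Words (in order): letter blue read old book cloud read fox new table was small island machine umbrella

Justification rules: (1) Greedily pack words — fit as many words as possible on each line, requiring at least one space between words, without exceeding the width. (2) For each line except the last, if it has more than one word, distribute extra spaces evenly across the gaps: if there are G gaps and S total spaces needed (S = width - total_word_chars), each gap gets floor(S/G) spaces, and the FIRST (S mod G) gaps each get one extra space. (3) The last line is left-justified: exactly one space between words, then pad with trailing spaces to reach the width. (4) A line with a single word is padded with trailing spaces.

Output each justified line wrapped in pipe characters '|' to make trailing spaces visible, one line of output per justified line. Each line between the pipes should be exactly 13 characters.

Answer: |letter   blue|
|read old book|
|cloud    read|
|fox new table|
|was     small|
|island       |
|machine      |
|umbrella     |

Derivation:
Line 1: ['letter', 'blue'] (min_width=11, slack=2)
Line 2: ['read', 'old', 'book'] (min_width=13, slack=0)
Line 3: ['cloud', 'read'] (min_width=10, slack=3)
Line 4: ['fox', 'new', 'table'] (min_width=13, slack=0)
Line 5: ['was', 'small'] (min_width=9, slack=4)
Line 6: ['island'] (min_width=6, slack=7)
Line 7: ['machine'] (min_width=7, slack=6)
Line 8: ['umbrella'] (min_width=8, slack=5)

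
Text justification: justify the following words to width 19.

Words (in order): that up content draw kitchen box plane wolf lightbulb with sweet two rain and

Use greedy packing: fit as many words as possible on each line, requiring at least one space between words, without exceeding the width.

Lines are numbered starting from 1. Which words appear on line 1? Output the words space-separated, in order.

Answer: that up content

Derivation:
Line 1: ['that', 'up', 'content'] (min_width=15, slack=4)
Line 2: ['draw', 'kitchen', 'box'] (min_width=16, slack=3)
Line 3: ['plane', 'wolf'] (min_width=10, slack=9)
Line 4: ['lightbulb', 'with'] (min_width=14, slack=5)
Line 5: ['sweet', 'two', 'rain', 'and'] (min_width=18, slack=1)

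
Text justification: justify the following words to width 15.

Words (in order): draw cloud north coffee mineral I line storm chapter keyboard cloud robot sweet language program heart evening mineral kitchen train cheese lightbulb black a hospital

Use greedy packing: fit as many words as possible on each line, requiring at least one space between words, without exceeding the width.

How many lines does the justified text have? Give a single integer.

Line 1: ['draw', 'cloud'] (min_width=10, slack=5)
Line 2: ['north', 'coffee'] (min_width=12, slack=3)
Line 3: ['mineral', 'I', 'line'] (min_width=14, slack=1)
Line 4: ['storm', 'chapter'] (min_width=13, slack=2)
Line 5: ['keyboard', 'cloud'] (min_width=14, slack=1)
Line 6: ['robot', 'sweet'] (min_width=11, slack=4)
Line 7: ['language'] (min_width=8, slack=7)
Line 8: ['program', 'heart'] (min_width=13, slack=2)
Line 9: ['evening', 'mineral'] (min_width=15, slack=0)
Line 10: ['kitchen', 'train'] (min_width=13, slack=2)
Line 11: ['cheese'] (min_width=6, slack=9)
Line 12: ['lightbulb', 'black'] (min_width=15, slack=0)
Line 13: ['a', 'hospital'] (min_width=10, slack=5)
Total lines: 13

Answer: 13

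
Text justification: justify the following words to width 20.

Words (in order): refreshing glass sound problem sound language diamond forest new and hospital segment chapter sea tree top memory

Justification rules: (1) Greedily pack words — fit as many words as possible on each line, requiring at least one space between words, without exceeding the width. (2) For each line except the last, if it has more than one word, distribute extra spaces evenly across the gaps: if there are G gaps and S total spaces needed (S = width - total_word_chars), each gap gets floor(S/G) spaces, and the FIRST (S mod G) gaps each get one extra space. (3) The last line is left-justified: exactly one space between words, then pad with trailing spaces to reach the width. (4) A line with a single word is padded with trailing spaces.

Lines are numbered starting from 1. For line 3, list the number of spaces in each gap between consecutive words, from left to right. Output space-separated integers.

Answer: 5

Derivation:
Line 1: ['refreshing', 'glass'] (min_width=16, slack=4)
Line 2: ['sound', 'problem', 'sound'] (min_width=19, slack=1)
Line 3: ['language', 'diamond'] (min_width=16, slack=4)
Line 4: ['forest', 'new', 'and'] (min_width=14, slack=6)
Line 5: ['hospital', 'segment'] (min_width=16, slack=4)
Line 6: ['chapter', 'sea', 'tree', 'top'] (min_width=20, slack=0)
Line 7: ['memory'] (min_width=6, slack=14)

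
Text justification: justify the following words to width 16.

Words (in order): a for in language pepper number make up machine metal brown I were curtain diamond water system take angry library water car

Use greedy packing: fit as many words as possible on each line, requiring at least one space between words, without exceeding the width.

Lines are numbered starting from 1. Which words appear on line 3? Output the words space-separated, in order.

Line 1: ['a', 'for', 'in'] (min_width=8, slack=8)
Line 2: ['language', 'pepper'] (min_width=15, slack=1)
Line 3: ['number', 'make', 'up'] (min_width=14, slack=2)
Line 4: ['machine', 'metal'] (min_width=13, slack=3)
Line 5: ['brown', 'I', 'were'] (min_width=12, slack=4)
Line 6: ['curtain', 'diamond'] (min_width=15, slack=1)
Line 7: ['water', 'system'] (min_width=12, slack=4)
Line 8: ['take', 'angry'] (min_width=10, slack=6)
Line 9: ['library', 'water'] (min_width=13, slack=3)
Line 10: ['car'] (min_width=3, slack=13)

Answer: number make up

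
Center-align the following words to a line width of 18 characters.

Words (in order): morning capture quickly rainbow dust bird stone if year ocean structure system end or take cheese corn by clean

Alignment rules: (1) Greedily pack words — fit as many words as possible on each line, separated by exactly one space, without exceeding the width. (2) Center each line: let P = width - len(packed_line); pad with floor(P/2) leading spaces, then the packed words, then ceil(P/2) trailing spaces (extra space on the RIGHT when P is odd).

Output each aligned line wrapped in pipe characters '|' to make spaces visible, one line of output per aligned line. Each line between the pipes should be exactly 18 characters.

Answer: | morning capture  |
| quickly rainbow  |
|dust bird stone if|
|    year ocean    |
| structure system |
|end or take cheese|
|  corn by clean   |

Derivation:
Line 1: ['morning', 'capture'] (min_width=15, slack=3)
Line 2: ['quickly', 'rainbow'] (min_width=15, slack=3)
Line 3: ['dust', 'bird', 'stone', 'if'] (min_width=18, slack=0)
Line 4: ['year', 'ocean'] (min_width=10, slack=8)
Line 5: ['structure', 'system'] (min_width=16, slack=2)
Line 6: ['end', 'or', 'take', 'cheese'] (min_width=18, slack=0)
Line 7: ['corn', 'by', 'clean'] (min_width=13, slack=5)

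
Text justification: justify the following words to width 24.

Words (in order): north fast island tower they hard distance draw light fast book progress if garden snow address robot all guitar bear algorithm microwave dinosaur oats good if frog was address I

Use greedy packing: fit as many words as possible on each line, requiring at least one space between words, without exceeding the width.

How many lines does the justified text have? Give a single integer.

Line 1: ['north', 'fast', 'island', 'tower'] (min_width=23, slack=1)
Line 2: ['they', 'hard', 'distance', 'draw'] (min_width=23, slack=1)
Line 3: ['light', 'fast', 'book', 'progress'] (min_width=24, slack=0)
Line 4: ['if', 'garden', 'snow', 'address'] (min_width=22, slack=2)
Line 5: ['robot', 'all', 'guitar', 'bear'] (min_width=21, slack=3)
Line 6: ['algorithm', 'microwave'] (min_width=19, slack=5)
Line 7: ['dinosaur', 'oats', 'good', 'if'] (min_width=21, slack=3)
Line 8: ['frog', 'was', 'address', 'I'] (min_width=18, slack=6)
Total lines: 8

Answer: 8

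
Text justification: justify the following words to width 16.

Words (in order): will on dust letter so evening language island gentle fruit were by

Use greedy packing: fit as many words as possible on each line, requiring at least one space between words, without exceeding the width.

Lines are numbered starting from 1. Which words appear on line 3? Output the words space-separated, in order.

Line 1: ['will', 'on', 'dust'] (min_width=12, slack=4)
Line 2: ['letter', 'so'] (min_width=9, slack=7)
Line 3: ['evening', 'language'] (min_width=16, slack=0)
Line 4: ['island', 'gentle'] (min_width=13, slack=3)
Line 5: ['fruit', 'were', 'by'] (min_width=13, slack=3)

Answer: evening language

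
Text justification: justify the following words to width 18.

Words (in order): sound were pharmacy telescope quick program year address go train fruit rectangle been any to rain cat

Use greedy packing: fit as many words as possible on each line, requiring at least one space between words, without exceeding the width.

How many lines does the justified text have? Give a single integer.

Line 1: ['sound', 'were'] (min_width=10, slack=8)
Line 2: ['pharmacy', 'telescope'] (min_width=18, slack=0)
Line 3: ['quick', 'program', 'year'] (min_width=18, slack=0)
Line 4: ['address', 'go', 'train'] (min_width=16, slack=2)
Line 5: ['fruit', 'rectangle'] (min_width=15, slack=3)
Line 6: ['been', 'any', 'to', 'rain'] (min_width=16, slack=2)
Line 7: ['cat'] (min_width=3, slack=15)
Total lines: 7

Answer: 7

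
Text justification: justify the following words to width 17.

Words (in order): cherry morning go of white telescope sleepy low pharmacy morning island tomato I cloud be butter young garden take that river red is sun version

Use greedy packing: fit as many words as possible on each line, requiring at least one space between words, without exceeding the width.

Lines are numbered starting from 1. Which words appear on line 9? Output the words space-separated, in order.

Line 1: ['cherry', 'morning', 'go'] (min_width=17, slack=0)
Line 2: ['of', 'white'] (min_width=8, slack=9)
Line 3: ['telescope', 'sleepy'] (min_width=16, slack=1)
Line 4: ['low', 'pharmacy'] (min_width=12, slack=5)
Line 5: ['morning', 'island'] (min_width=14, slack=3)
Line 6: ['tomato', 'I', 'cloud', 'be'] (min_width=17, slack=0)
Line 7: ['butter', 'young'] (min_width=12, slack=5)
Line 8: ['garden', 'take', 'that'] (min_width=16, slack=1)
Line 9: ['river', 'red', 'is', 'sun'] (min_width=16, slack=1)
Line 10: ['version'] (min_width=7, slack=10)

Answer: river red is sun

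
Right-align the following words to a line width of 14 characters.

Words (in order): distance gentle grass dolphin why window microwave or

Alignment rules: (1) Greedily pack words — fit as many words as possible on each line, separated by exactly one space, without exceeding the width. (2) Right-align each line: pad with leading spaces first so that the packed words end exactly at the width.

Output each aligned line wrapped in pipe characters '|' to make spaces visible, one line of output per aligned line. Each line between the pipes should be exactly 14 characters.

Answer: |      distance|
|  gentle grass|
|   dolphin why|
|        window|
|  microwave or|

Derivation:
Line 1: ['distance'] (min_width=8, slack=6)
Line 2: ['gentle', 'grass'] (min_width=12, slack=2)
Line 3: ['dolphin', 'why'] (min_width=11, slack=3)
Line 4: ['window'] (min_width=6, slack=8)
Line 5: ['microwave', 'or'] (min_width=12, slack=2)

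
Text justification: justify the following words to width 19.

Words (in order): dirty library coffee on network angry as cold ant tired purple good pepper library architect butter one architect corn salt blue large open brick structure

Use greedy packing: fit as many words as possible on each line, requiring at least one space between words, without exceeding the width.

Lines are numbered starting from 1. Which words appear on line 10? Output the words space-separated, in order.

Answer: structure

Derivation:
Line 1: ['dirty', 'library'] (min_width=13, slack=6)
Line 2: ['coffee', 'on', 'network'] (min_width=17, slack=2)
Line 3: ['angry', 'as', 'cold', 'ant'] (min_width=17, slack=2)
Line 4: ['tired', 'purple', 'good'] (min_width=17, slack=2)
Line 5: ['pepper', 'library'] (min_width=14, slack=5)
Line 6: ['architect', 'butter'] (min_width=16, slack=3)
Line 7: ['one', 'architect', 'corn'] (min_width=18, slack=1)
Line 8: ['salt', 'blue', 'large'] (min_width=15, slack=4)
Line 9: ['open', 'brick'] (min_width=10, slack=9)
Line 10: ['structure'] (min_width=9, slack=10)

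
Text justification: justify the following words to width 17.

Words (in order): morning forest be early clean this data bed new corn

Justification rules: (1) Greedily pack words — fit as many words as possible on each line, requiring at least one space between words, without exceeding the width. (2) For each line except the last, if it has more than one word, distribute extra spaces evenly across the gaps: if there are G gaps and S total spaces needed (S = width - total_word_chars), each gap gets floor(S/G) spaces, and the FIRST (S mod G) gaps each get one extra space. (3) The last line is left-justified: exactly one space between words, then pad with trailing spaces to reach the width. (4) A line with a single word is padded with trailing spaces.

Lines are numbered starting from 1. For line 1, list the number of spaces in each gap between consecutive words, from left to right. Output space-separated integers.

Answer: 1 1

Derivation:
Line 1: ['morning', 'forest', 'be'] (min_width=17, slack=0)
Line 2: ['early', 'clean', 'this'] (min_width=16, slack=1)
Line 3: ['data', 'bed', 'new', 'corn'] (min_width=17, slack=0)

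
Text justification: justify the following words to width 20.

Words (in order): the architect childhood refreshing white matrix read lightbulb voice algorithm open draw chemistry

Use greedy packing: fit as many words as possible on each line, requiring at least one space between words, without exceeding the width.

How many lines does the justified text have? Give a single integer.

Line 1: ['the', 'architect'] (min_width=13, slack=7)
Line 2: ['childhood', 'refreshing'] (min_width=20, slack=0)
Line 3: ['white', 'matrix', 'read'] (min_width=17, slack=3)
Line 4: ['lightbulb', 'voice'] (min_width=15, slack=5)
Line 5: ['algorithm', 'open', 'draw'] (min_width=19, slack=1)
Line 6: ['chemistry'] (min_width=9, slack=11)
Total lines: 6

Answer: 6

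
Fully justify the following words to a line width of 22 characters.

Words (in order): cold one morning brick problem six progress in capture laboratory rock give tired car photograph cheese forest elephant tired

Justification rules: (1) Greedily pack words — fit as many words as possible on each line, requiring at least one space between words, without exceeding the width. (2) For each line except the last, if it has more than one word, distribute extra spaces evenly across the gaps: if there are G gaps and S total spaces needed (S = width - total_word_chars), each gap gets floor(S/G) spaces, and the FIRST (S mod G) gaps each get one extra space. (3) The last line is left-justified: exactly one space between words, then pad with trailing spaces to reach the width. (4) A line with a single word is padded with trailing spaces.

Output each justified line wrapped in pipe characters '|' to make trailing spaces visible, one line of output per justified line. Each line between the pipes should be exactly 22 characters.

Answer: |cold one morning brick|
|problem  six  progress|
|in  capture laboratory|
|rock  give  tired  car|
|photograph      cheese|
|forest elephant tired |

Derivation:
Line 1: ['cold', 'one', 'morning', 'brick'] (min_width=22, slack=0)
Line 2: ['problem', 'six', 'progress'] (min_width=20, slack=2)
Line 3: ['in', 'capture', 'laboratory'] (min_width=21, slack=1)
Line 4: ['rock', 'give', 'tired', 'car'] (min_width=19, slack=3)
Line 5: ['photograph', 'cheese'] (min_width=17, slack=5)
Line 6: ['forest', 'elephant', 'tired'] (min_width=21, slack=1)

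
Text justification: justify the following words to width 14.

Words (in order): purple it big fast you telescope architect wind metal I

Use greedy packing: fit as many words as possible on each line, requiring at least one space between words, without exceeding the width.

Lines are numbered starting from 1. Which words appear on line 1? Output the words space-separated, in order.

Line 1: ['purple', 'it', 'big'] (min_width=13, slack=1)
Line 2: ['fast', 'you'] (min_width=8, slack=6)
Line 3: ['telescope'] (min_width=9, slack=5)
Line 4: ['architect', 'wind'] (min_width=14, slack=0)
Line 5: ['metal', 'I'] (min_width=7, slack=7)

Answer: purple it big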